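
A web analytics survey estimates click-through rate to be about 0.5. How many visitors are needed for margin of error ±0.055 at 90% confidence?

n = z²p(1-p)/E² = 1.645²×0.5×0.5/0.055² = 223.6 → n = 224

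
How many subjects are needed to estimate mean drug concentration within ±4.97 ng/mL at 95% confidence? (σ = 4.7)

n = (z*σ/E)² = (1.96×4.7/4.97)² = 3.4 → n = 4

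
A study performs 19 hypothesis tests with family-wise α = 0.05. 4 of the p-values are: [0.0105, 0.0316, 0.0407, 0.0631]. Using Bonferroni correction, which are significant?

Bonferroni α = 0.05/19 = 0.00263. None of the given p-values are significant.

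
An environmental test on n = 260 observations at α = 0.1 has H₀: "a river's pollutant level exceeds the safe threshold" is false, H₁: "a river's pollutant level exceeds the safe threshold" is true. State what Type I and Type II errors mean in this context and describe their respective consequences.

Type I (false positive): concluding that a river's pollutant level exceeds the safe threshold when it is not — shutting down a compliant factory unnecessarily. Type II (false negative): failing to conclude that a river's pollutant level exceeds the safe threshold when it is — allowing unsafe pollution to continue. Which is costlier depends on domain priorities and is a judgement call rather than a statistical fact.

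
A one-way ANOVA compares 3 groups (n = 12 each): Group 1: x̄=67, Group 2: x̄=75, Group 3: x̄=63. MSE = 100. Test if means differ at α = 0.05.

Grand mean = 68.33. SS_between = 896.0, MS_between = 448.0. F = 4.48, F_crit ≈ 3.285. Reject H₀.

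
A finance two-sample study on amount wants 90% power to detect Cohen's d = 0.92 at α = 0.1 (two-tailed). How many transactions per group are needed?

z_{α/2} = 1.645, z_β = Φ⁻¹(0.9) = 1.282. For large effect (d = 0.92): n per group = 2(z_{α/2} + z_β)²/d² = 2(1.645 + 1.282)²/0.92² = 20.2 → 21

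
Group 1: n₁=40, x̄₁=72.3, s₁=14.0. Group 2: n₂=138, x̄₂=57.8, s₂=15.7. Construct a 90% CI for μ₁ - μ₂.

Difference = 14.5. SE = √(14.0²/40 + 15.7²/138) = 2.586. CI = (10.25, 18.75)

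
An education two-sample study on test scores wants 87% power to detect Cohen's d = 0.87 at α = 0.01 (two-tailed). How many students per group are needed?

z_{α/2} = 2.576, z_β = Φ⁻¹(0.87) = 1.126. For large effect (d = 0.87): n per group = 2(z_{α/2} + z_β)²/d² = 2(2.576 + 1.126)²/0.87² = 36.2 → 37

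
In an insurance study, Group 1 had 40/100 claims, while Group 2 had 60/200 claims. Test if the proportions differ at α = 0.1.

p̂₁ = 0.4, p̂₂ = 0.3, pooled p̂ = 0.333. z = 1.732. Critical: ±1.645. Reject H₀.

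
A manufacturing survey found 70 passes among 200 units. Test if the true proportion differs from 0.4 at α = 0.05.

p̂ = 0.35, p₀ = 0.4. z = (p̂ - p₀)/√(p₀(1-p₀)/n) = -1.443. Critical: ±1.96. Fail to reject H₀.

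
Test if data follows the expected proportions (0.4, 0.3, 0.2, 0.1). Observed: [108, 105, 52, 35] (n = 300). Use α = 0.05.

Expected: [120.0, 90.0, 60.0, 30.0]. χ² = 5.6. df = 3, critical = 7.815. Fail to reject H₀.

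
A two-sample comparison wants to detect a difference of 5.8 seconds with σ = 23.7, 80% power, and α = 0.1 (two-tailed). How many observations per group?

n per group = 2(z_α/2 + z_β)²σ²/d² = 2×(1.645 + 0.84)²×23.7²/5.8² = 206.2 → n = 207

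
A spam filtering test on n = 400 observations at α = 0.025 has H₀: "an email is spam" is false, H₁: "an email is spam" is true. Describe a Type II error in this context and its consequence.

Type II error: failing to reject H₀ when it is false — concluding that an email is spam is not supported when in fact it is. Consequence: a spam email lands in the inbox.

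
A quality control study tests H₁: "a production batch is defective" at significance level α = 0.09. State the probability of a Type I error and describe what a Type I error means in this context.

P(Type I error) = α = 0.09. A Type I error is rejecting H₀ when H₀ is actually true (false positive) — here, concluding that a production batch is defective when in fact this is not the case. Consequence: scrapping a good batch — wasted material and cost for no reason.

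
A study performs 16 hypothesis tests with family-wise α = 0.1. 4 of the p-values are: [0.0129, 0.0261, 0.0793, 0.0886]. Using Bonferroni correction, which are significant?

Bonferroni α = 0.1/16 = 0.00625. None of the given p-values are significant.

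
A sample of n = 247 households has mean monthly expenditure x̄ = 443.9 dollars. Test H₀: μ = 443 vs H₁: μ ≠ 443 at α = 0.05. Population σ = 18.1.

z = (x̄ - μ₀)/(σ/√n) = (443.9 - 443)/(18.1/√247) = 0.781. Critical value: ±1.96. Since |0.781| ≤ 1.96, Fail to reject H₀.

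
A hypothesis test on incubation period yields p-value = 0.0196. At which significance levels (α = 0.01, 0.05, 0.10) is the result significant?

p = 0.0196. Significant at: α = 0.05, 0.1.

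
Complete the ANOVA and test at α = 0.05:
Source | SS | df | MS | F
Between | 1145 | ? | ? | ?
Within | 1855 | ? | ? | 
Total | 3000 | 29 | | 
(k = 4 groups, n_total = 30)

df_between = 3, df_within = 26. MS_between = 381.67, MS_within = 71.35. F = 5.35, F_crit ≈ 2.975. Reject H₀.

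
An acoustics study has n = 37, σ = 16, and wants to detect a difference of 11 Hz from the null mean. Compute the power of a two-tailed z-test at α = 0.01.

SE = σ/√n = 16/√37 = 2.63. Non-centrality λ = d/SE = 11/2.63 = 4.182. Power ≈ Φ(λ - z_{α/2}) = Φ(4.182 - 2.576) = Φ(1.606) = 0.946.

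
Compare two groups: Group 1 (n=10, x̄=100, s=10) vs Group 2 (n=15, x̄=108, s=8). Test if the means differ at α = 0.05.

Pooled sp = 8.84. t = -2.218, df = 23. Critical t = ±2.069. Reject H₀.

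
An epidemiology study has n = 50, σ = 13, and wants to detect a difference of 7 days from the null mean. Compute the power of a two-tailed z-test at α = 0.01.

SE = σ/√n = 13/√50 = 1.838. Non-centrality λ = d/SE = 7/1.838 = 3.807. Power ≈ Φ(λ - z_{α/2}) = Φ(3.807 - 2.576) = Φ(1.231) = 0.891.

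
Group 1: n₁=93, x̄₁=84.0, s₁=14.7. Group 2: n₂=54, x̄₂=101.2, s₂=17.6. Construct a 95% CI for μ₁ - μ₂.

Difference = -17.2. SE = √(14.7²/93 + 17.6²/54) = 2.839. CI = (-22.76, -11.64)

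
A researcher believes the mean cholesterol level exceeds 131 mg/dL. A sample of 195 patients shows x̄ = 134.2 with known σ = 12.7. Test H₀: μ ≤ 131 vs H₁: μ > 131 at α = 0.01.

z = 3.519. Critical value: 2.33. Reject H₀.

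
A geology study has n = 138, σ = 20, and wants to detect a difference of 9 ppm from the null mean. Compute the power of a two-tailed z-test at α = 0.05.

SE = σ/√n = 20/√138 = 1.703. Non-centrality λ = d/SE = 9/1.703 = 5.286. Power ≈ Φ(λ - z_{α/2}) = Φ(5.286 - 1.96) = Φ(3.326) = 1.0.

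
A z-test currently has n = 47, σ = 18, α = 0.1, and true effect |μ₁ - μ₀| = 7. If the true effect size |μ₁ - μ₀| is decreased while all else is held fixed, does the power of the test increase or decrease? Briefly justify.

Power decreases: a smaller true effect decreases the non-centrality λ = |μ₁ - μ₀|/(σ/√n).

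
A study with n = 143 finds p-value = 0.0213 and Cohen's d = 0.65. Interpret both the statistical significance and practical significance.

Statistically significant (p = 0.0213 < 0.05). Cohen's d = 0.65 indicates a medium effect size. Both statistical and practical significance should be considered.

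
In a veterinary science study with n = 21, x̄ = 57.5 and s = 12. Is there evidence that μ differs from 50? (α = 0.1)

t = (x̄ - μ₀)/(s/√n) = (57.5 - 50)/(12/√21) = 2.864. df = 20, critical t = ±1.725. Reject H₀.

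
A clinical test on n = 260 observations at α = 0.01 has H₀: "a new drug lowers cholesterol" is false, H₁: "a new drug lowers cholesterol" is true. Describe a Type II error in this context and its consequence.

Type II error: failing to reject H₀ when it is false — concluding that a new drug lowers cholesterol is not supported when in fact it is. Consequence: shelving an effective drug — patients miss out on a treatment that would have helped.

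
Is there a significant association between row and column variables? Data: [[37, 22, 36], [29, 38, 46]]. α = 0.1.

χ² = 4.935. df = 2, critical = 4.605. Reject H₀. Variables are dependent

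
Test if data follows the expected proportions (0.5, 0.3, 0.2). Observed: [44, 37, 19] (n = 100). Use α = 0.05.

Expected: [50.0, 30.0, 20.0]. χ² = 2.403. df = 2, critical = 5.991. Fail to reject H₀.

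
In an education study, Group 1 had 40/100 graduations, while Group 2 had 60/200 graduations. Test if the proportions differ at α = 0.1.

p̂₁ = 0.4, p̂₂ = 0.3, pooled p̂ = 0.333. z = 1.732. Critical: ±1.645. Reject H₀.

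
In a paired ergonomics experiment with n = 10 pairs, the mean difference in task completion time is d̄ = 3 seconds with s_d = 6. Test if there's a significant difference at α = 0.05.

t = d̄/(s_d/√n) = 3/(6/√10) = 1.581. df = 9, critical t = ±2.262. Fail to reject H₀.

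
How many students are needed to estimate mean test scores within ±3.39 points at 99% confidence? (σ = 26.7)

n = (z*σ/E)² = (2.576×26.7/3.39)² = 411.6 → n = 412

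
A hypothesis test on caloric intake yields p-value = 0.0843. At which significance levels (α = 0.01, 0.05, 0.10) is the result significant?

p = 0.0843. Significant at: α = 0.1.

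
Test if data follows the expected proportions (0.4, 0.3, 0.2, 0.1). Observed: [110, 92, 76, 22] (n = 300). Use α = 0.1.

Expected: [120.0, 90.0, 60.0, 30.0]. χ² = 7.278. df = 3, critical = 6.251. Reject H₀.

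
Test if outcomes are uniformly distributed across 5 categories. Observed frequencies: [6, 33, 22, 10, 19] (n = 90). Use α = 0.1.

Expected = 18 each. χ² = Σ(O-E)²/E = 25.0. df = 4, critical value = 7.779. Reject H₀.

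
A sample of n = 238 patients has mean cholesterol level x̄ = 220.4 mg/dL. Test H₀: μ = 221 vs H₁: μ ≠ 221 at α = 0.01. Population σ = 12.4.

z = (x̄ - μ₀)/(σ/√n) = (220.4 - 221)/(12.4/√238) = -0.746. Critical value: ±2.576. Since |-0.746| ≤ 2.576, Fail to reject H₀.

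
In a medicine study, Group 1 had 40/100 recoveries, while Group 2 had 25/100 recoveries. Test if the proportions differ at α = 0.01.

p̂₁ = 0.4, p̂₂ = 0.25, pooled p̂ = 0.325. z = 2.265. Critical: ±2.576. Fail to reject H₀.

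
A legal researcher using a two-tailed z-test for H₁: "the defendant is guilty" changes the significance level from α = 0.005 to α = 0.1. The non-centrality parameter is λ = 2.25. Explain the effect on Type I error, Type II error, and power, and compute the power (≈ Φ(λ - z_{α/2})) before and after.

Increasing α from 0.005 to 0.1:
• Type I error rate increases (α is the Type I rate by definition).
• Critical value moves from z_{α/2} = 2.807 to 1.645, so power = Φ(λ - z_{α/2}) goes from Φ(2.25 - 2.807) = 0.289 to Φ(2.25 - 1.645) = 0.727.
• Type II error rate β = 1 - power therefore decreases (0.711 → 0.273).
Appropriate when false negatives are costly — here, acquitting a guilty person.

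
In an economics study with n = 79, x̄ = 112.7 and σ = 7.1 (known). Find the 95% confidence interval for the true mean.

CI = x̄ ± z*(σ/√n) = 112.7 ± 1.96(7.1/√79) = 112.7 ± 1.57 = (111.13, 114.27)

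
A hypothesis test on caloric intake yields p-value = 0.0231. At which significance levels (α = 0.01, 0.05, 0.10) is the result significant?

p = 0.0231. Significant at: α = 0.05, 0.1.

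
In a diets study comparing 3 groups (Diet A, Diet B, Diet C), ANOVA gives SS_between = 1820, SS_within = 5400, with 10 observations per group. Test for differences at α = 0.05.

df_between = 2, df_within = 27. F = MS_between/MS_within = 910.0/200.0 = 4.55. F_crit ≈ 3.354. Reject H₀. At least one mean differs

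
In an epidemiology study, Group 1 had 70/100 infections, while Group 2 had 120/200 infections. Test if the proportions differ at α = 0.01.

p̂₁ = 0.7, p̂₂ = 0.6, pooled p̂ = 0.633. z = 1.694. Critical: ±2.576. Fail to reject H₀.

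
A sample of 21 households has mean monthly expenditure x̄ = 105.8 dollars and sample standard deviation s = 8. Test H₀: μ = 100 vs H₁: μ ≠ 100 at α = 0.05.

t = (x̄ - μ₀)/(s/√n) = (105.8 - 100)/(8/√21) = 3.322. df = 20, critical t = ±2.086. Reject H₀.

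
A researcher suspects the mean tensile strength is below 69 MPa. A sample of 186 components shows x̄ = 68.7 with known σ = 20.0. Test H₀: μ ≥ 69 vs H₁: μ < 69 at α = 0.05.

z = -0.205. Critical value: -1.645. Fail to reject H₀.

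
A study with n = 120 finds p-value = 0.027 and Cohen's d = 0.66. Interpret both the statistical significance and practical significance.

Statistically significant (p = 0.027 < 0.05). Cohen's d = 0.66 indicates a medium effect size. Both statistical and practical significance should be considered.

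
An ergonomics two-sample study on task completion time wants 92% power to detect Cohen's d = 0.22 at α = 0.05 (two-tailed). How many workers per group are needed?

z_{α/2} = 1.96, z_β = Φ⁻¹(0.92) = 1.405. For small effect (d = 0.22): n per group = 2(z_{α/2} + z_β)²/d² = 2(1.96 + 1.405)²/0.22² = 467.9 → 468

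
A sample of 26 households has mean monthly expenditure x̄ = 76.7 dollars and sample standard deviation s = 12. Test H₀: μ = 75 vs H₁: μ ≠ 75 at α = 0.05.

t = (x̄ - μ₀)/(s/√n) = (76.7 - 75)/(12/√26) = 0.722. df = 25, critical t = ±2.06. Fail to reject H₀.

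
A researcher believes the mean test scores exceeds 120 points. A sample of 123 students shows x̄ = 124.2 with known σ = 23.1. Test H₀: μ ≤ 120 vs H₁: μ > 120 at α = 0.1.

z = 2.016. Critical value: 1.28. Reject H₀.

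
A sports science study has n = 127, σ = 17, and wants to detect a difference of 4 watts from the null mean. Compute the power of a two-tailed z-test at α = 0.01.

SE = σ/√n = 17/√127 = 1.509. Non-centrality λ = d/SE = 4/1.509 = 2.652. Power ≈ Φ(λ - z_{α/2}) = Φ(2.652 - 2.576) = Φ(0.076) = 0.53.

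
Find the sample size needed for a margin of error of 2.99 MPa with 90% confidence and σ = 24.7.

n = (z*σ/E)² = (1.645×24.7/2.99)² = 184.7 → n = 185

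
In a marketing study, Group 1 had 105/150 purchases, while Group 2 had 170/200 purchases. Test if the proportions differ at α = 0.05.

p̂₁ = 0.7, p̂₂ = 0.85, pooled p̂ = 0.786. z = -3.384. Critical: ±1.96. Reject H₀.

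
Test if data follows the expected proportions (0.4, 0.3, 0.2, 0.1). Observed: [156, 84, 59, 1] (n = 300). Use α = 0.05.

Expected: [120.0, 90.0, 60.0, 30.0]. χ² = 39.25. df = 3, critical = 7.815. Reject H₀.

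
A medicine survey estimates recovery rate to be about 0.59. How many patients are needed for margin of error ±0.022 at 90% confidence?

n = z²p(1-p)/E² = 1.645²×0.59×0.41/0.022² = 1352.5 → n = 1353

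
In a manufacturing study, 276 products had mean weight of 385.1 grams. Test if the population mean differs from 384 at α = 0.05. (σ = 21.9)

z = (x̄ - μ₀)/(σ/√n) = (385.1 - 384)/(21.9/√276) = 0.834. Critical value: ±1.96. Since |0.834| ≤ 1.96, Fail to reject H₀.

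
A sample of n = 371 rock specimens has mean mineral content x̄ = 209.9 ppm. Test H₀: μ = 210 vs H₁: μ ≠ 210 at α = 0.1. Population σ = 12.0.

z = (x̄ - μ₀)/(σ/√n) = (209.9 - 210)/(12.0/√371) = -0.161. Critical value: ±1.645. Since |-0.161| ≤ 1.645, Fail to reject H₀.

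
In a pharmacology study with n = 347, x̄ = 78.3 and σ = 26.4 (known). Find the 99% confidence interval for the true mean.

CI = x̄ ± z*(σ/√n) = 78.3 ± 2.576(26.4/√347) = 78.3 ± 3.65 = (74.65, 81.95)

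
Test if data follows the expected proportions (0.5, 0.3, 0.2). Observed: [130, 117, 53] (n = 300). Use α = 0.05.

Expected: [150.0, 90.0, 60.0]. χ² = 11.583. df = 2, critical = 5.991. Reject H₀.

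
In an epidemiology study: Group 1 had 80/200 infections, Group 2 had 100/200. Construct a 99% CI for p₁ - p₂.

p̂₁ = 0.4, p̂₂ = 0.5. Difference = -0.1. CI = (-0.228, 0.028)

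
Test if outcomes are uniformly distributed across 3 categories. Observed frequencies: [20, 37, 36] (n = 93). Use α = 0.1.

Expected = 31 each. χ² = Σ(O-E)²/E = 5.871. df = 2, critical value = 4.605. Reject H₀.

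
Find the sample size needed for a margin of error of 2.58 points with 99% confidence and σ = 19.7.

n = (z*σ/E)² = (2.576×19.7/2.58)² = 386.9 → n = 387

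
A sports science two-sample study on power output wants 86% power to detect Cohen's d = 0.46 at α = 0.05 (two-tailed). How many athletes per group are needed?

z_{α/2} = 1.96, z_β = Φ⁻¹(0.86) = 1.08. For small effect (d = 0.46): n per group = 2(z_{α/2} + z_β)²/d² = 2(1.96 + 1.08)²/0.46² = 87.3 → 88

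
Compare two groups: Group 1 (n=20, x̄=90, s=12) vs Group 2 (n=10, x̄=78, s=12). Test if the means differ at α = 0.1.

Pooled sp = 12.0. t = 2.582, df = 28. Critical t = ±1.701. Reject H₀.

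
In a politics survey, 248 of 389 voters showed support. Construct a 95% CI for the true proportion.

p̂ = 0.638. CI = p̂ ± z*√(p̂(1-p̂)/n) = (0.59, 0.685)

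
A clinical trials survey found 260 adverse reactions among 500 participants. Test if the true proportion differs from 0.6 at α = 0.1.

p̂ = 0.52, p₀ = 0.6. z = (p̂ - p₀)/√(p₀(1-p₀)/n) = -3.651. Critical: ±1.645. Reject H₀.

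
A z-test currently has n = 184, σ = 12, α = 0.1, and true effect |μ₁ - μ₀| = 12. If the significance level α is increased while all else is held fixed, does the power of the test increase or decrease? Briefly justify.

Power increases: a larger α lowers the critical value, so more of the H₁ sampling distribution falls in the rejection region.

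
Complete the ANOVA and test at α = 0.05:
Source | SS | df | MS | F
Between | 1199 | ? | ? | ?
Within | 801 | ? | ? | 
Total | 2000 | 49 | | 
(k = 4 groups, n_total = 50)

df_between = 3, df_within = 46. MS_between = 399.67, MS_within = 17.41. F = 22.952, F_crit ≈ 2.807. Reject H₀.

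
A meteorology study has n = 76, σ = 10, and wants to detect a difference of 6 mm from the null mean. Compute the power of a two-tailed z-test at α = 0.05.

SE = σ/√n = 10/√76 = 1.147. Non-centrality λ = d/SE = 6/1.147 = 5.231. Power ≈ Φ(λ - z_{α/2}) = Φ(5.231 - 1.96) = Φ(3.271) = 0.999.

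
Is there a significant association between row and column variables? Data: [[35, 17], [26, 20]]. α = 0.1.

χ² = 1.208. df = 1, critical = 2.706. Fail to reject H₀. No evidence of dependence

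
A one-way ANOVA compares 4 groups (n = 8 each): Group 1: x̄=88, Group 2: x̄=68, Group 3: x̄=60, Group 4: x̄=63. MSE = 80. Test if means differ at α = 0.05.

Grand mean = 69.75. SS_between = 3814.0, MS_between = 1271.33. F = 15.892, F_crit ≈ 2.947. Reject H₀.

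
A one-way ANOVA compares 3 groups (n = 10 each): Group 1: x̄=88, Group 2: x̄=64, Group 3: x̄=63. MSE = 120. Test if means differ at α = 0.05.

Grand mean = 71.67. SS_between = 4006.67, MS_between = 2003.33. F = 16.694, F_crit ≈ 3.354. Reject H₀.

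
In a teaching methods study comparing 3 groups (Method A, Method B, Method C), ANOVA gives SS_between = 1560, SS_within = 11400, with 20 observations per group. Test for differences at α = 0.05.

df_between = 2, df_within = 57. F = MS_between/MS_within = 780.0/200.0 = 3.9. F_crit ≈ 3.159. Reject H₀. At least one mean differs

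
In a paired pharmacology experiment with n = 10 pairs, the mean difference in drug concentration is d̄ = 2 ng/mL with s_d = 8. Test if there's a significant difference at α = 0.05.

t = d̄/(s_d/√n) = 2/(8/√10) = 0.791. df = 9, critical t = ±2.262. Fail to reject H₀.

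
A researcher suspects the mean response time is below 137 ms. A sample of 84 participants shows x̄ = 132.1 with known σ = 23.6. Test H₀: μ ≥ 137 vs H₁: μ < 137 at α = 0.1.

z = -1.903. Critical value: -1.28. Reject H₀.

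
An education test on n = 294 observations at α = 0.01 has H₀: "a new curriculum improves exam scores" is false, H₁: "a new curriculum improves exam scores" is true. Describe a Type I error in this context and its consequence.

Type I error: rejecting H₀ when it is true — concluding that a new curriculum improves exam scores when in fact it is not. Consequence: adopting a curriculum that gives no real benefit — disruption for nothing.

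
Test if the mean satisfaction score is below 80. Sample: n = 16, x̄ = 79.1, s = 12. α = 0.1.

t = (79.1 - 80)/(12/√16) = -0.3, df = 15. Critical t = -1.341. Fail to reject H₀.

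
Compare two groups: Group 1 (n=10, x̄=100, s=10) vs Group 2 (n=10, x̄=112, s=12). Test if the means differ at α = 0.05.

Pooled sp = 11.05. t = -2.429, df = 18. Critical t = ±2.101. Reject H₀.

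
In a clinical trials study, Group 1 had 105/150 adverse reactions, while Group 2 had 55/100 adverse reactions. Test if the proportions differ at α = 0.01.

p̂₁ = 0.7, p̂₂ = 0.55, pooled p̂ = 0.64. z = 2.421. Critical: ±2.576. Fail to reject H₀.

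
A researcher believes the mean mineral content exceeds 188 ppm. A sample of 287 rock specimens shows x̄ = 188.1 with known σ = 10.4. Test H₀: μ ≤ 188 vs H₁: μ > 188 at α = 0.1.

z = 0.163. Critical value: 1.28. Fail to reject H₀.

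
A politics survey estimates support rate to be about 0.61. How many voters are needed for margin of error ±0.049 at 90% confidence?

n = z²p(1-p)/E² = 1.645²×0.61×0.39/0.049² = 268.1 → n = 269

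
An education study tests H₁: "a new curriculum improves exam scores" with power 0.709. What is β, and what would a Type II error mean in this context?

β = 1 - power = 1 - 0.709 = 0.291. A Type II error is failing to reject H₀ when H₀ is false (false negative) — here, failing to conclude that a new curriculum improves exam scores when in fact it is true. Consequence: keeping the old curriculum when the new one would have helped students.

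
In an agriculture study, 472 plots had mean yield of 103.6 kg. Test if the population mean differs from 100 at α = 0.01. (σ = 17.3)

z = (x̄ - μ₀)/(σ/√n) = (103.6 - 100)/(17.3/√472) = 4.521. Critical value: ±2.576. Since |4.521| > 2.576, Reject H₀.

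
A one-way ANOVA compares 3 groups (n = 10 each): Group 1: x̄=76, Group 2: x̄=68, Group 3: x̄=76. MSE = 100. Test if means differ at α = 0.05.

Grand mean = 73.33. SS_between = 426.67, MS_between = 213.33. F = 2.133, F_crit ≈ 3.354. Fail to reject H₀.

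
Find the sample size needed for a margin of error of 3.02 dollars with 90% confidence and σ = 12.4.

n = (z*σ/E)² = (1.645×12.4/3.02)² = 45.6 → n = 46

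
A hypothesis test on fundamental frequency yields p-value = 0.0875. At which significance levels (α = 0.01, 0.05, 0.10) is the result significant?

p = 0.0875. Significant at: α = 0.1.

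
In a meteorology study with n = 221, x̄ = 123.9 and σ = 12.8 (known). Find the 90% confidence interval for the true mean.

CI = x̄ ± z*(σ/√n) = 123.9 ± 1.645(12.8/√221) = 123.9 ± 1.42 = (122.48, 125.32)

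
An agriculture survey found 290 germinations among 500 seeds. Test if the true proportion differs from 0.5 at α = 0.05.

p̂ = 0.58, p₀ = 0.5. z = (p̂ - p₀)/√(p₀(1-p₀)/n) = 3.578. Critical: ±1.96. Reject H₀.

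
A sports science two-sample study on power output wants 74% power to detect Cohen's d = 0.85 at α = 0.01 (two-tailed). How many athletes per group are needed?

z_{α/2} = 2.576, z_β = Φ⁻¹(0.74) = 0.643. For large effect (d = 0.85): n per group = 2(z_{α/2} + z_β)²/d² = 2(2.576 + 0.643)²/0.85² = 28.7 → 29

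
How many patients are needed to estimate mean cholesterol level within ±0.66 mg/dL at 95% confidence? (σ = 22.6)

n = (z*σ/E)² = (1.96×22.6/0.66)² = 4504.4 → n = 4505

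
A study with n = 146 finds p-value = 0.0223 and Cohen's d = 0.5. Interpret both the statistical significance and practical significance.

Statistically significant (p = 0.0223 < 0.05). Cohen's d = 0.5 indicates a medium effect size. Both statistical and practical significance should be considered.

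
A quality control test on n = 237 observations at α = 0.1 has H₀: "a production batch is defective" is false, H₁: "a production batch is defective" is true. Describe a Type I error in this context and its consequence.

Type I error: rejecting H₀ when it is true — concluding that a production batch is defective when in fact it is not. Consequence: scrapping a good batch — wasted material and cost for no reason.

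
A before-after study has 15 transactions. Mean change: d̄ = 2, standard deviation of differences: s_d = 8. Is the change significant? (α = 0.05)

t = d̄/(s_d/√n) = 2/(8/√15) = 0.968. df = 14, critical t = ±2.145. Fail to reject H₀.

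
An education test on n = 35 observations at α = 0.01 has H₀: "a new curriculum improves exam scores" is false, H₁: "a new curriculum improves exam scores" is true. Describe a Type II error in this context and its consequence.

Type II error: failing to reject H₀ when it is false — concluding that a new curriculum improves exam scores is not supported when in fact it is. Consequence: keeping the old curriculum when the new one would have helped students.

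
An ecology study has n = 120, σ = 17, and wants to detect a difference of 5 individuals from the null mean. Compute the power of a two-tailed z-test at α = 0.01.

SE = σ/√n = 17/√120 = 1.552. Non-centrality λ = d/SE = 5/1.552 = 3.222. Power ≈ Φ(λ - z_{α/2}) = Φ(3.222 - 2.576) = Φ(0.646) = 0.741.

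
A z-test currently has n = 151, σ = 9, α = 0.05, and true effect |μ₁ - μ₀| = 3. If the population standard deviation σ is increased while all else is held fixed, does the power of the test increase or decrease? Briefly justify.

Power decreases: a larger σ inflates the standard error σ/√n, pulling the sampling distribution under H₁ back toward the critical value.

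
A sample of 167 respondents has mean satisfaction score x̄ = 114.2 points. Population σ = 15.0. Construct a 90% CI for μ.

CI = x̄ ± z*(σ/√n) = 114.2 ± 1.645(15.0/√167) = 114.2 ± 1.91 = (112.29, 116.11)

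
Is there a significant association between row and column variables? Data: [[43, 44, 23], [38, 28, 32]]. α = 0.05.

χ² = 4.66. df = 2, critical = 5.991. Fail to reject H₀. No evidence of dependence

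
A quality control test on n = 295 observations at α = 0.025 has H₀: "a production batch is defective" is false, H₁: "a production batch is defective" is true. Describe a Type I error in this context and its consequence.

Type I error: rejecting H₀ when it is true — concluding that a production batch is defective when in fact it is not. Consequence: scrapping a good batch — wasted material and cost for no reason.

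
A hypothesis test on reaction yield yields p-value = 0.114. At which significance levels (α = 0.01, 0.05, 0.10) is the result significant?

p = 0.114. Not significant at any of the given levels.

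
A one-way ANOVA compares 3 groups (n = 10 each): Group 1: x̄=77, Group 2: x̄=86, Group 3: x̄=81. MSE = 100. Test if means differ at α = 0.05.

Grand mean = 81.33. SS_between = 406.67, MS_between = 203.33. F = 2.033, F_crit ≈ 3.354. Fail to reject H₀.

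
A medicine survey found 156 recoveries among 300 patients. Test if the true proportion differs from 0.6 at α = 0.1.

p̂ = 0.52, p₀ = 0.6. z = (p̂ - p₀)/√(p₀(1-p₀)/n) = -2.828. Critical: ±1.645. Reject H₀.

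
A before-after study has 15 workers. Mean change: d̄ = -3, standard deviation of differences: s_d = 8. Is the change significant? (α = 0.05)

t = d̄/(s_d/√n) = -3/(8/√15) = -1.452. df = 14, critical t = ±2.145. Fail to reject H₀.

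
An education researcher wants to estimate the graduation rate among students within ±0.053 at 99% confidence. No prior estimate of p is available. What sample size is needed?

Conservative approach: use p = 0.5 (maximizes p(1-p) = 0.25). n = z²(0.25)/E² = 2.576²×0.25/0.053² = 590.6 → n = 591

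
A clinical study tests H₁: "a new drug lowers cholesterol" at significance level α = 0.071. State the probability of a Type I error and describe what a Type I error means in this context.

P(Type I error) = α = 0.071. A Type I error is rejecting H₀ when H₀ is actually true (false positive) — here, concluding that a new drug lowers cholesterol when in fact this is not the case. Consequence: approving an ineffective drug — patients take a useless medication and may skip effective alternatives.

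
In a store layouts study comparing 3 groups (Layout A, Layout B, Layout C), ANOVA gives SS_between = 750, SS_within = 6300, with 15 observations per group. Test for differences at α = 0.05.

df_between = 2, df_within = 42. F = MS_between/MS_within = 375.0/150.0 = 2.5. F_crit ≈ 3.22. Fail to reject H₀.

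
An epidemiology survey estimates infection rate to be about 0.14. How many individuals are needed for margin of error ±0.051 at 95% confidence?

n = z²p(1-p)/E² = 1.96²×0.14×0.86/0.051² = 177.8 → n = 178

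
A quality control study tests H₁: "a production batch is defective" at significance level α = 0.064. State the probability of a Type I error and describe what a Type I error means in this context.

P(Type I error) = α = 0.064. A Type I error is rejecting H₀ when H₀ is actually true (false positive) — here, concluding that a production batch is defective when in fact this is not the case. Consequence: scrapping a good batch — wasted material and cost for no reason.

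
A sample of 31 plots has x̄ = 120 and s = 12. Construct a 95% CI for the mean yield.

CI = x̄ ± t*(s/√n) = 120 ± 2.042(12/√31) = (115.6, 124.4)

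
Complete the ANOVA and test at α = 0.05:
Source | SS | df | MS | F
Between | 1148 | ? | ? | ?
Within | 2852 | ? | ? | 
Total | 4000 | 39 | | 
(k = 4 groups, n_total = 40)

df_between = 3, df_within = 36. MS_between = 382.67, MS_within = 79.22. F = 4.83, F_crit ≈ 2.866. Reject H₀.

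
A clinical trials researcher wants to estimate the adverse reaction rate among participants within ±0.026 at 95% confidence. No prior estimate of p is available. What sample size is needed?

Conservative approach: use p = 0.5 (maximizes p(1-p) = 0.25). n = z²(0.25)/E² = 1.96²×0.25/0.026² = 1420.7 → n = 1421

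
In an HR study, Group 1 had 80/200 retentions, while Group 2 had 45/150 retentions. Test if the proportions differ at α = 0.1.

p̂₁ = 0.4, p̂₂ = 0.3, pooled p̂ = 0.357. z = 1.932. Critical: ±1.645. Reject H₀.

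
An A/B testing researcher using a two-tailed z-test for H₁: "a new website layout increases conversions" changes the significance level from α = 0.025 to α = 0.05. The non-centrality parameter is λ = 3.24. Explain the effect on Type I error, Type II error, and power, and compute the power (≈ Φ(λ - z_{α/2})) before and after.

Increasing α from 0.025 to 0.05:
• Type I error rate increases (α is the Type I rate by definition).
• Critical value moves from z_{α/2} = 2.241 to 1.96, so power = Φ(λ - z_{α/2}) goes from Φ(3.24 - 2.241) = 0.841 to Φ(3.24 - 1.96) = 0.9.
• Type II error rate β = 1 - power therefore decreases (0.159 → 0.1).
Appropriate when false negatives are costly — here, discarding a layout that would have improved conversions — lost revenue.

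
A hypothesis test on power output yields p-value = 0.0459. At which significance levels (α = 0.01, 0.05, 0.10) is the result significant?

p = 0.0459. Significant at: α = 0.05, 0.1.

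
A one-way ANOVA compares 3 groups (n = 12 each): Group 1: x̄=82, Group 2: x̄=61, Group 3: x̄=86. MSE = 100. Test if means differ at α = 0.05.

Grand mean = 76.33. SS_between = 4328.0, MS_between = 2164.0. F = 21.64, F_crit ≈ 3.285. Reject H₀.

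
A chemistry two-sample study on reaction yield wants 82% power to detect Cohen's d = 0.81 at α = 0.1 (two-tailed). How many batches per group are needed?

z_{α/2} = 1.645, z_β = Φ⁻¹(0.82) = 0.915. For large effect (d = 0.81): n per group = 2(z_{α/2} + z_β)²/d² = 2(1.645 + 0.915)²/0.81² = 20.0 → 20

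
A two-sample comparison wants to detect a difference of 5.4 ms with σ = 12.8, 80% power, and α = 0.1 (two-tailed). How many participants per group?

n per group = 2(z_α/2 + z_β)²σ²/d² = 2×(1.645 + 0.84)²×12.8²/5.4² = 69.4 → n = 70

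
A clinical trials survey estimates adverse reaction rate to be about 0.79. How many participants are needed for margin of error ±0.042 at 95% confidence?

n = z²p(1-p)/E² = 1.96²×0.79×0.21/0.042² = 361.3 → n = 362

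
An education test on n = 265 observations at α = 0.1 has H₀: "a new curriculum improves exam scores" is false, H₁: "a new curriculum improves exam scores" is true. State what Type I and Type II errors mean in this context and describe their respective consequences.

Type I (false positive): concluding that a new curriculum improves exam scores when it is not — adopting a curriculum that gives no real benefit — disruption for nothing. Type II (false negative): failing to conclude that a new curriculum improves exam scores when it is — keeping the old curriculum when the new one would have helped students. Which is costlier depends on domain priorities and is a judgement call rather than a statistical fact.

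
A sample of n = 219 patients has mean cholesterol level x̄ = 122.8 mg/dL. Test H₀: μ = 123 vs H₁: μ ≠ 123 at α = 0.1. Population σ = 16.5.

z = (x̄ - μ₀)/(σ/√n) = (122.8 - 123)/(16.5/√219) = -0.179. Critical value: ±1.645. Since |-0.179| ≤ 1.645, Fail to reject H₀.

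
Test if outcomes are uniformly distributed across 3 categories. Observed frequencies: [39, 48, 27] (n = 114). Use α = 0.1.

Expected = 38 each. χ² = Σ(O-E)²/E = 5.842. df = 2, critical value = 4.605. Reject H₀.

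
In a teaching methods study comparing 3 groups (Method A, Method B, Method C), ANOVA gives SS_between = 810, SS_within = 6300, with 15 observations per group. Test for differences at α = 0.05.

df_between = 2, df_within = 42. F = MS_between/MS_within = 405.0/150.0 = 2.7. F_crit ≈ 3.22. Fail to reject H₀.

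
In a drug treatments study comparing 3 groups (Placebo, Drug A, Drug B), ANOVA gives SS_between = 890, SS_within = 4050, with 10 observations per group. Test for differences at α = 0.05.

df_between = 2, df_within = 27. F = MS_between/MS_within = 445.0/150.0 = 2.967. F_crit ≈ 3.354. Fail to reject H₀.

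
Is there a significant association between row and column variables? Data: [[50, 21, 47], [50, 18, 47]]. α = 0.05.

χ² = 0.192. df = 2, critical = 5.991. Fail to reject H₀. No evidence of dependence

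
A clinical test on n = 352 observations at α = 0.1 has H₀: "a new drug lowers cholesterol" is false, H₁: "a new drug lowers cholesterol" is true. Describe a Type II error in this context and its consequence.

Type II error: failing to reject H₀ when it is false — concluding that a new drug lowers cholesterol is not supported when in fact it is. Consequence: shelving an effective drug — patients miss out on a treatment that would have helped.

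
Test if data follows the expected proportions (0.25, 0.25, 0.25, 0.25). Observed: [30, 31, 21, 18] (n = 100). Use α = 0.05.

Expected: [25.0, 25.0, 25.0, 25.0]. χ² = 5.04. df = 3, critical = 7.815. Fail to reject H₀.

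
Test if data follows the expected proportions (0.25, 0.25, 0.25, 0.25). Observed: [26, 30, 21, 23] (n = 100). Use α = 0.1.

Expected: [25.0, 25.0, 25.0, 25.0]. χ² = 1.84. df = 3, critical = 6.251. Fail to reject H₀.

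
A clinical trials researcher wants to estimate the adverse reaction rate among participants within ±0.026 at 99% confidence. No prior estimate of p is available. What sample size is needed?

Conservative approach: use p = 0.5 (maximizes p(1-p) = 0.25). n = z²(0.25)/E² = 2.576²×0.25/0.026² = 2454.1 → n = 2455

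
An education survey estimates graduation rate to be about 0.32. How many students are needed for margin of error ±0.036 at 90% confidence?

n = z²p(1-p)/E² = 1.645²×0.32×0.68/0.036² = 454.3 → n = 455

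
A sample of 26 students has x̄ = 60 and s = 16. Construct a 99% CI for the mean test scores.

CI = x̄ ± t*(s/√n) = 60 ± 2.787(16/√26) = (51.25, 68.75)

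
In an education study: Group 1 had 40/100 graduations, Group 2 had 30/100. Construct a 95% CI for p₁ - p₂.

p̂₁ = 0.4, p̂₂ = 0.3. Difference = 0.1. CI = (-0.031, 0.231)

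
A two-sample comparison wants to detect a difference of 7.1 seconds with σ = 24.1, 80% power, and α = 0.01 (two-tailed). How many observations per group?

n per group = 2(z_α/2 + z_β)²σ²/d² = 2×(2.576 + 0.84)²×24.1²/7.1² = 268.9 → n = 269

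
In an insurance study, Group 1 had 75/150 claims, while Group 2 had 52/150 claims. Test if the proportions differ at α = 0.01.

p̂₁ = 0.5, p̂₂ = 0.347, pooled p̂ = 0.423. z = 2.688. Critical: ±2.576. Reject H₀.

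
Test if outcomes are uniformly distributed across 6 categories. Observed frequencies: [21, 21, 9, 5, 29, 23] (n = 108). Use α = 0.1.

Expected = 18 each. χ² = Σ(O-E)²/E = 23.0. df = 5, critical value = 9.236. Reject H₀.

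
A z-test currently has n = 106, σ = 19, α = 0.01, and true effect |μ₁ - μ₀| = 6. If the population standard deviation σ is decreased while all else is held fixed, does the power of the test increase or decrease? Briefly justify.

Power increases: a smaller σ shrinks the standard error σ/√n, moving the sampling distribution under H₁ further from the critical value.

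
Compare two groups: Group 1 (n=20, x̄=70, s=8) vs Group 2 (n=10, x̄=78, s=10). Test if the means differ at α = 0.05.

Pooled sp = 8.69. t = -2.376, df = 28. Critical t = ±2.048. Reject H₀.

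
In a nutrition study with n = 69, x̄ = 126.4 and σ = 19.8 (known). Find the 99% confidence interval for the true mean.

CI = x̄ ± z*(σ/√n) = 126.4 ± 2.576(19.8/√69) = 126.4 ± 6.14 = (120.26, 132.54)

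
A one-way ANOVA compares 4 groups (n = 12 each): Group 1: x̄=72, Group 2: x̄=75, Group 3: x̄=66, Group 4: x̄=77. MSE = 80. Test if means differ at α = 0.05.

Grand mean = 72.5. SS_between = 828.0, MS_between = 276.0. F = 3.45, F_crit ≈ 2.816. Reject H₀.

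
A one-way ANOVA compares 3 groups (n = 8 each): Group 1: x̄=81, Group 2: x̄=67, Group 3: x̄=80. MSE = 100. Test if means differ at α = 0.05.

Grand mean = 76.0. SS_between = 976.0, MS_between = 488.0. F = 4.88, F_crit ≈ 3.467. Reject H₀.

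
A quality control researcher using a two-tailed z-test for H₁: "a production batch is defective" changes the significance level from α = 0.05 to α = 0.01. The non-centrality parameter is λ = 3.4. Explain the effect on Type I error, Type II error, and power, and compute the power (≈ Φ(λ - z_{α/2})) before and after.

Decreasing α from 0.05 to 0.01:
• Type I error rate decreases (α is the Type I rate by definition).
• Critical value moves from z_{α/2} = 1.96 to 2.576, so power = Φ(λ - z_{α/2}) goes from Φ(3.4 - 1.96) = 0.925 to Φ(3.4 - 2.576) = 0.795.
• Type II error rate β = 1 - power therefore increases (0.075 → 0.205).
Appropriate when false positives are costly — here, scrapping a good batch — wasted material and cost for no reason.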